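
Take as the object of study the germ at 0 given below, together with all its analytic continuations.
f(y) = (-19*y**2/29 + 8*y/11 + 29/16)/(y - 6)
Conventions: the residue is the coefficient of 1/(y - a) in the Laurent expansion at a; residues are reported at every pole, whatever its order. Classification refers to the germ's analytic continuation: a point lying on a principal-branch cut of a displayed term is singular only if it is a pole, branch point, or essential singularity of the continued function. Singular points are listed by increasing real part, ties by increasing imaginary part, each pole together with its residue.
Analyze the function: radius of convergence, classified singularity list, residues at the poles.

Denominator factor (y - 6): pole of order 1 at 6, modulus 6.
The radius of convergence is the smallest modulus among the singular points: 6.
At the order-1 pole 6 set g(y) = (y - (6))*f(y) = -19*y**2/29 + 8*y/11 + 29/16.
Simple pole: residue = g(a) at a = 6, which is -88861/5104.

Radius of convergence at 0: 6.
At 6: a pole of order 1; residue -88861/5104.


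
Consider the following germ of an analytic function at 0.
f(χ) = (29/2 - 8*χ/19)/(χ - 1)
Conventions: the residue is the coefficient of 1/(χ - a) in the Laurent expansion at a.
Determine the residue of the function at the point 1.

The residue is 535/38.

At the order-1 pole 1 set g(χ) = (χ - (1))*f(χ) = 29/2 - 8*χ/19.
Simple pole: residue = g(a) at a = 1, which is 535/38.


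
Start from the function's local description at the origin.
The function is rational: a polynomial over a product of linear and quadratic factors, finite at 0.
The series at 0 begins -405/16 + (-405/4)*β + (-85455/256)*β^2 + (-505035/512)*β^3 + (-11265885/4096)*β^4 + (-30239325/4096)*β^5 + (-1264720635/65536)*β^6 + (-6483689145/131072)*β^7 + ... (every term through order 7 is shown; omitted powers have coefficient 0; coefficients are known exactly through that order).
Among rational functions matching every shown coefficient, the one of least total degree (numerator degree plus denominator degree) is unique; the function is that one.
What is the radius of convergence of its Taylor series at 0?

No rational of total degree below 3 reproduces all 8 coefficients; solving the [0/3] Pade equations on them gives f(β) = -10/((β - 4/9)**2*(β + 2)), whose expansion matches every shown term.
Denominator factor (β + 2): pole of order 1 at -2, modulus 2.
Denominator factor (β - 4/9)^2: pole of order 2 at 4/9, modulus 4/9.
The radius of convergence is the smallest modulus among the singular points: 4/9.

The radius of convergence is 4/9.


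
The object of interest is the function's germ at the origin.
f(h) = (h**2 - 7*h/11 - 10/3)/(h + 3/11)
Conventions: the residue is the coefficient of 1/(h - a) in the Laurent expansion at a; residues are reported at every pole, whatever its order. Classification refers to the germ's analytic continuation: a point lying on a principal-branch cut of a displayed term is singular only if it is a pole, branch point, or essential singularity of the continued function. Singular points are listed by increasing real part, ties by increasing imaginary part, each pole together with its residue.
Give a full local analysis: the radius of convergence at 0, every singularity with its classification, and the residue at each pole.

Radius of convergence at 0: 3/11.
At -3/11: a pole of order 1; residue -1120/363.

Denominator factor (h + 3/11): pole of order 1 at -3/11, modulus 3/11.
The radius of convergence is the smallest modulus among the singular points: 3/11.
At the order-1 pole -3/11 set g(h) = (h - (-3/11))*f(h) = h**2 - 7*h/11 - 10/3.
Simple pole: residue = g(a) at a = -3/11, which is -1120/363.


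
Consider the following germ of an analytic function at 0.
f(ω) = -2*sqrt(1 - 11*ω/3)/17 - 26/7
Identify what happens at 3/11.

The point is an algebraic (square-root) branch point.

The term (-2/17)*sqrt(1 - ω/(3/11)) has argument 1 - 3/11/(3/11) = 0 at 3/11: a square-root (algebraic, two-sheeted) branch point; the remaining terms are analytic or single-valued there.


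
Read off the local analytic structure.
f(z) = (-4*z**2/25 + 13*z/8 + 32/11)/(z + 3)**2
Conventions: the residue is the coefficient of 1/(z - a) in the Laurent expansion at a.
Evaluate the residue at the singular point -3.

The residue is 517/200.

At the order-2 pole -3 set g(z) = (z - (-3))^2*f(z) = -4*z**2/25 + 13*z/8 + 32/11.
Order-2 pole: residue = g'(a); g'(-3) = 517/200, so the residue is 517/200.


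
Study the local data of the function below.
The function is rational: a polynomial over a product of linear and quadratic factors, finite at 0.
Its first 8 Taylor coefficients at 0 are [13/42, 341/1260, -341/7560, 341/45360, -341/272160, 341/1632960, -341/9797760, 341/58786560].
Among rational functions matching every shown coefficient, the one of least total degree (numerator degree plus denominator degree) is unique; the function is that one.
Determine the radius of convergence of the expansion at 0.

No rational of total degree below 2 reproduces all 8 coefficients; solving the [1/1] Pade equations on them gives f(v) = (29*v/15 + 13/7)/(v + 6), whose expansion matches every shown term.
Denominator factor (v + 6): pole of order 1 at -6, modulus 6.
The radius of convergence is the smallest modulus among the singular points: 6.

The radius of convergence is 6.


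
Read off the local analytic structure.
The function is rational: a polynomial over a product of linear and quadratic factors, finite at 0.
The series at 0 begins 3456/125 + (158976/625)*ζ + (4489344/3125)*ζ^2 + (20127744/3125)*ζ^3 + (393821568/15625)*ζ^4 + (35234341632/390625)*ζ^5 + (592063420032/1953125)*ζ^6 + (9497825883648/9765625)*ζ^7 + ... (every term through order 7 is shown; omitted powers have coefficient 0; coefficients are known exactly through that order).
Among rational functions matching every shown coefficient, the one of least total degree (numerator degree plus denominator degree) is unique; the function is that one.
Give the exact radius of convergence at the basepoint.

The radius of convergence is 5/12.

No rational of total degree below 5 reproduces all 8 coefficients; solving the [0/5] Pade equations on them gives f(ζ) = -2/((ζ - 1)**2*(ζ - 5/12)**3), whose expansion matches every shown term.
Denominator factor (ζ - 5/12)^3: pole of order 3 at 5/12, modulus 5/12.
Denominator factor (ζ - 1)^2: pole of order 2 at 1, modulus 1.
The radius of convergence is the smallest modulus among the singular points: 5/12.


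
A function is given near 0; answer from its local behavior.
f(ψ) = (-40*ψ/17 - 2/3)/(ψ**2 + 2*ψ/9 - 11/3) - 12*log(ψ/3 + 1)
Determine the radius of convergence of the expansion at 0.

Denominator factor (ψ**2 + 2*ψ/9 - 11/3): discriminant 1192/81, real irrational roots -1/9 + (1/9)*sqrt(298) and -1/9 - (1/9)*sqrt(298); poles of order 1, moduli -1/9 + (1/9)*sqrt(298) and 1/9 + (1/9)*sqrt(298).
Branch term (-12)*log(1 - ψ/(-3)): its argument vanishes at ψ = -3, a logarithmic branch point, modulus 3.
The radius of convergence is the smallest modulus among the singular points: -1/9 + (1/9)*sqrt(298).

The radius of convergence is -1/9 + (1/9)*sqrt(298).


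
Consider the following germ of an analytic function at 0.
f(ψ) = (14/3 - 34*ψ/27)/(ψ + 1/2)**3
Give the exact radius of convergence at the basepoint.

Denominator factor (ψ + 1/2)^3: pole of order 3 at -1/2, modulus 1/2.
The radius of convergence is the smallest modulus among the singular points: 1/2.

The radius of convergence is 1/2.


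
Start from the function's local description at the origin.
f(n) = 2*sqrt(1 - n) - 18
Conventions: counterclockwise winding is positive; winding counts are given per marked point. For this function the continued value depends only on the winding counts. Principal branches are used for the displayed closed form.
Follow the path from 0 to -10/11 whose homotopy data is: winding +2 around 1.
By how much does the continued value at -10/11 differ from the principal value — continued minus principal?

Continued minus principal equals 0.

The rational part is single-valued and drops out of the difference; each branch term changes only by its own monodromy.
(2)*sqrt(1 - n/(1)): winding +2 is even, the square root returns to the same sheet, contribution 0.
Summing the contributions at n = -10/11 gives 0.


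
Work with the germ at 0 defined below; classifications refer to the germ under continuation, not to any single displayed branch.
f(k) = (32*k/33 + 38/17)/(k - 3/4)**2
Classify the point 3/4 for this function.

The denominator factor k - 3/4 vanishes at 3/4 and appears to the power 2; the numerator there equals 554/187, nonzero, and no other factor vanishes.
Hence a pole whose order is the multiplicity, 2.

The point is a pole of order 2.


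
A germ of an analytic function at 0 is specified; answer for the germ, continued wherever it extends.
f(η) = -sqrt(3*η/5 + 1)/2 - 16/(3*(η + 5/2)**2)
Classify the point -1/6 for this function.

Denominator factors: η + 5/2 = 7/3 at η = -1/6 — none vanishes.
Branch term sqrt(1 - η/(-5/3)): argument at -1/6 is 9/10, nonzero, so -1/6 is not its branch point (a point on a principal cut is still regular for the continued germ).
So the germ continues analytically to -1/6.

The point is a regular point.


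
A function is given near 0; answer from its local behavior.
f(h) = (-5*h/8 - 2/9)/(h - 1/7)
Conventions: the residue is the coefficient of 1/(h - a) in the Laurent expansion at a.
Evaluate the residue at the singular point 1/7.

At the order-1 pole 1/7 set g(h) = (h - (1/7))*f(h) = -5*h/8 - 2/9.
Simple pole: residue = g(a) at a = 1/7, which is -157/504.

The residue is -157/504.


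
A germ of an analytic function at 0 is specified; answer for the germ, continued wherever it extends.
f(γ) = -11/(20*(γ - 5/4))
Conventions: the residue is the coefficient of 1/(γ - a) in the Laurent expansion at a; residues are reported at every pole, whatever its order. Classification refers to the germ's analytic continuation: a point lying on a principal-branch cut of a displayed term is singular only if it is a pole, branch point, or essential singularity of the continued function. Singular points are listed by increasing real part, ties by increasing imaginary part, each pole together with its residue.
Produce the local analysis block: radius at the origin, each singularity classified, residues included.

Radius of convergence at 0: 5/4.
At 5/4: a pole of order 1; residue -11/20.

Denominator factor (γ - 5/4): pole of order 1 at 5/4, modulus 5/4.
The radius of convergence is the smallest modulus among the singular points: 5/4.
At the order-1 pole 5/4 set g(γ) = (γ - (5/4))*f(γ) = -11/20.
Simple pole: residue = g(a) at a = 5/4, which is -11/20.


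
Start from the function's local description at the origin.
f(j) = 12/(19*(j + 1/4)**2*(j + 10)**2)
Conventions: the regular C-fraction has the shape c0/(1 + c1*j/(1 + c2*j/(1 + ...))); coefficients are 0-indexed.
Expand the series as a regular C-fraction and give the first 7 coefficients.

The regular C-fraction coefficients are [48/475, 41/5, -1761/820, 2832161/1444020, -65114560/4987435521, 1872605136/14056015043, -2832161/329845943].

Taylor coefficients (expand at 0): a_0 = 48/475, a_1 = -1968/2375, a_2 = 59556/11875, a_3 = -1595064/59375, a_4 = 1599207/11875, a_5 = -961181409/1484375, a_6 = 89820745461/29687500.
c0 = a_0 = 48/475. Peel one level at a time: if S = 1 + c*j/S' with S'(0) = 1, then c is the j-coefficient of S and S' = c*j/(S - 1).
S_1 = c0/f = 1 + (41/5)*j + (1761/100)*j^2 + ...; c1 = 41/5.
S_2 = c1*j/(S_1 - 1) = 1 + (-1761/820)*j + (2832161/672400)*j^2 + ...; c2 = -1761/820.
S_3 = c2*j/(S_2 - 1) = 1 + (2832161/1444020)*j + (79408/3101121)*j^2 + ...; c3 = 2832161/1444020.
S_4 = c3*j/(S_3 - 1) = 1 + (-65114560/4987435521)*j + (13951493120/8021135929921)*j^2 + ...; c4 = -65114560/4987435521.
S_5 = c4*j/(S_4 - 1) = 1 + (1872605136/14056015043)*j + (28176/24631369)*j^2 + ...; c5 = 1872605136/14056015043.
S_6 = c5*j/(S_5 - 1) = 1 + (-2832161/329845943)*j + ...; c6 = -2832161/329845943.


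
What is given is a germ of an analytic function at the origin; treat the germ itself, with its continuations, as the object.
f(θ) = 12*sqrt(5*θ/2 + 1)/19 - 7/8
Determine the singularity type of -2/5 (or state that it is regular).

The point is an algebraic (square-root) branch point.

The term (12/19)*sqrt(1 - θ/(-2/5)) has argument 1 - -2/5/(-2/5) = 0 at -2/5: a square-root (algebraic, two-sheeted) branch point; the remaining terms are analytic or single-valued there.


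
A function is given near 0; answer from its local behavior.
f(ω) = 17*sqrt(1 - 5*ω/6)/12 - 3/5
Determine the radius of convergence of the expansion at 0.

Branch term (17/12)*sqrt(1 - ω/(6/5)): its argument vanishes at ω = 6/5, a square-root branch point, modulus 6/5.
The radius of convergence is the smallest modulus among the singular points: 6/5.

The radius of convergence is 6/5.


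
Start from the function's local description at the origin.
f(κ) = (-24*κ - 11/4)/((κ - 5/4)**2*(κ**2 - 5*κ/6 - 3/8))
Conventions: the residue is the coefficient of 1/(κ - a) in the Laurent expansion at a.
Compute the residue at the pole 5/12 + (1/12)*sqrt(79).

The factor κ**2 - 5*κ/6 - 3/8 splits as (κ - a)(κ - a') with a = 5/12 + (1/12)*sqrt(79), a' = 5/12 - (1/12)*sqrt(79). At the order-1 pole a set g(κ) = (κ - a)*f(κ) = [(-24*κ - 11/4)/(κ - 5/4)**2] / (κ - a').
Simple pole: residue = g(a) at a = 5/12 + (1/12)*sqrt(79), which is -58848/49 - (522456/3871)*sqrt(79).

The residue is -58848/49 - (522456/3871)*sqrt(79).


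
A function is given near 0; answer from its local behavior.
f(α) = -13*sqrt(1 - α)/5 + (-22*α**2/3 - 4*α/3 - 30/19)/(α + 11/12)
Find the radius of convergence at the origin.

The radius of convergence is 11/12.

Denominator factor (α + 11/12): pole of order 1 at -11/12, modulus 11/12.
Branch term (-13/5)*sqrt(1 - α/(1)): its argument vanishes at α = 1, a square-root branch point, modulus 1.
The radius of convergence is the smallest modulus among the singular points: 11/12.


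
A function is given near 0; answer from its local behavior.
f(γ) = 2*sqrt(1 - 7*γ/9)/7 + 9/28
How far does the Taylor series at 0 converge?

The radius of convergence is 9/7.

Branch term (2/7)*sqrt(1 - γ/(9/7)): its argument vanishes at γ = 9/7, a square-root branch point, modulus 9/7.
The radius of convergence is the smallest modulus among the singular points: 9/7.


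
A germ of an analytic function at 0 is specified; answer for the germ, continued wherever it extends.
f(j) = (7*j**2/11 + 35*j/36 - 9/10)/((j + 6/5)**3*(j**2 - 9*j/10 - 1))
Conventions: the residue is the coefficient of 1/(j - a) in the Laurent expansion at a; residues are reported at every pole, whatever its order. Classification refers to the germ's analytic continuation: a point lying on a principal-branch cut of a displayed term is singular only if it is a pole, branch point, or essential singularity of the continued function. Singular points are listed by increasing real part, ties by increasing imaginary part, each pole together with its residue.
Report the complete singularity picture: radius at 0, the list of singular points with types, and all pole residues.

Denominator factor (j + 6/5)^3: pole of order 3 at -6/5, modulus 6/5.
Denominator factor (j**2 - 9*j/10 - 1): discriminant 481/100, real irrational roots 9/20 + (1/20)*sqrt(481) and 9/20 - (1/20)*sqrt(481); poles of order 1, moduli 9/20 + (1/20)*sqrt(481) and -9/20 + (1/20)*sqrt(481).
The radius of convergence is the smallest modulus among the singular points: -9/20 + (1/20)*sqrt(481).
At the order-3 pole -6/5 set g(j) = (j - (-6/5))^3*f(j) = (7*j**2/11 + 35*j/36 - 9/10)/(j**2 - 9*j/10 - 1).
Order-3 pole: residue = g''(a)/2; g''(-6/5) = -1039175/150898, so the residue is -1039175/301796.
The factor j**2 - 9*j/10 - 1 splits as (j - a)(j - a') with a = 9/20 - (1/20)*sqrt(481), a' = 9/20 + (1/20)*sqrt(481). At the order-1 pole a set g(j) = (j - a)*f(j) = [(7*j**2/11 + 35*j/36 - 9/10)/(j + 6/5)**3] / (j - a').
Simple pole: residue = g(a) at a = 9/20 - (1/20)*sqrt(481), which is 1039175/603592 + (199544575/2612949768)*sqrt(481).
The factor j**2 - 9*j/10 - 1 splits as (j - a)(j - a') with a = 9/20 + (1/20)*sqrt(481), a' = 9/20 - (1/20)*sqrt(481). At the order-1 pole a set g(j) = (j - a)*f(j) = [(7*j**2/11 + 35*j/36 - 9/10)/(j + 6/5)**3] / (j - a').
Simple pole: residue = g(a) at a = 9/20 + (1/20)*sqrt(481), which is 1039175/603592 - (199544575/2612949768)*sqrt(481).
List the singular points by increasing real part (a conjugate pair: the negative imaginary part first).

Radius of convergence at 0: -9/20 + (1/20)*sqrt(481).
At -6/5: a pole of order 3; residue -1039175/301796.
At 9/20 - (1/20)*sqrt(481): a pole of order 1; residue 1039175/603592 + (199544575/2612949768)*sqrt(481).
At 9/20 + (1/20)*sqrt(481): a pole of order 1; residue 1039175/603592 - (199544575/2612949768)*sqrt(481).


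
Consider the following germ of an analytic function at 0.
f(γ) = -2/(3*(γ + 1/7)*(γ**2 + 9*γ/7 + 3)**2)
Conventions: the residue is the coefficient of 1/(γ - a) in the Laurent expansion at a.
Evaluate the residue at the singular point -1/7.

At the order-1 pole -1/7 set g(γ) = (γ - (-1/7))*f(γ) = -2/(3*(γ**2 + 9*γ/7 + 3)**2).
Simple pole: residue = g(a) at a = -1/7, which is -4802/57963.

The residue is -4802/57963.


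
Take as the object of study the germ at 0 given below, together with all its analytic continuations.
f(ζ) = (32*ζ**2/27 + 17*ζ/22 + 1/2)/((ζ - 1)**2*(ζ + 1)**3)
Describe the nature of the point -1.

The point is a pole of order 3.

The denominator factor ζ + 1 vanishes at -1 and appears to the power 3; the numerator there equals 271/297, nonzero, and no other factor vanishes.
Hence a pole whose order is the multiplicity, 3.


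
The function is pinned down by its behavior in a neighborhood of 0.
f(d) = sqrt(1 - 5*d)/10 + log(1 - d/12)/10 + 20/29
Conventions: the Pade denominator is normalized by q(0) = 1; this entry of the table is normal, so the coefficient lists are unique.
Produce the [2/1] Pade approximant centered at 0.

Taylor coefficients needed (expand at 0): a_0 = 229/290, a_1 = -31/120, a_2 = -901/2880, a_3 = -40501/51840.
Write the denominator as Q(d) = 1 + q1*d. Requiring Q*f - P = O(d^4) with deg P <= 2 kills the coefficients of d^3..d^3 in Q*f:
  d^3: a_3 + q1*a_2 = 0, i.e. -40501/51840 + (-901/2880)*q1 = 0.
Solving this linear system: q1 = -40501/16218.
The numerator is Q*f truncated at degree 2: P0 = a_0 = 229/290; P1 = a_1 + q1*a_0 = -4195891/1881288; P2 = a_2 + q1*a_1 = 2586721/7784640.

The Pade approximant has numerator coefficients [229/290, -4195891/1881288, 2586721/7784640]; denominator coefficients [1, -40501/16218].


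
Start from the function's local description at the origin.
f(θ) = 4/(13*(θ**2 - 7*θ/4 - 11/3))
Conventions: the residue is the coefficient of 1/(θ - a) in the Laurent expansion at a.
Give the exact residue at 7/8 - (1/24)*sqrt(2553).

The residue is -(16/11063)*sqrt(2553).

The factor θ**2 - 7*θ/4 - 11/3 splits as (θ - a)(θ - a') with a = 7/8 - (1/24)*sqrt(2553), a' = 7/8 + (1/24)*sqrt(2553). At the order-1 pole a set g(θ) = (θ - a)*f(θ) = [4/13] / (θ - a').
Simple pole: residue = g(a) at a = 7/8 - (1/24)*sqrt(2553), which is -(16/11063)*sqrt(2553).


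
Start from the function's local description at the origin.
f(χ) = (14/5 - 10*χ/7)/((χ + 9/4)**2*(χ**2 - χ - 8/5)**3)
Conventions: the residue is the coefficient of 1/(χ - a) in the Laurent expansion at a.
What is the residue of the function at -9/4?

At the order-2 pole -9/4 set g(χ) = (χ - (-9/4))^2*f(χ) = (14/5 - 10*χ/7)/(χ**2 - χ - 8/5)**3.
Order-2 pole: residue = g'(a); g'(-9/4) = 3730432000/43617904801, so the residue is 3730432000/43617904801.

The residue is 3730432000/43617904801.


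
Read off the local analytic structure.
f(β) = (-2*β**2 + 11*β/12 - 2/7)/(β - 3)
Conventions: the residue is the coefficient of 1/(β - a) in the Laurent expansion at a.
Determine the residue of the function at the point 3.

At the order-1 pole 3 set g(β) = (β - (3))*f(β) = -2*β**2 + 11*β/12 - 2/7.
Simple pole: residue = g(a) at a = 3, which is -435/28.

The residue is -435/28.


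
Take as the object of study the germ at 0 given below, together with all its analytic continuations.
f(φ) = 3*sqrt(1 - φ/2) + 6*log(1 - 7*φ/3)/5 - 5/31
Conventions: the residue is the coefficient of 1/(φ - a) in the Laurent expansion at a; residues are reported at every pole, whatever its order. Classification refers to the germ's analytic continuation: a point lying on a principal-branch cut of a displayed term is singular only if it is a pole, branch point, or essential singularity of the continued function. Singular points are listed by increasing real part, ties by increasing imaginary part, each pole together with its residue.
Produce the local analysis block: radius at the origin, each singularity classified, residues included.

Radius of convergence at 0: 3/7.
At 3/7: a logarithmic branch point.
At 2: an algebraic (square-root) branch point.

Branch term (3)*sqrt(1 - φ/(2)): its argument vanishes at φ = 2, a square-root branch point, modulus 2.
Branch term (6/5)*log(1 - φ/(3/7)): its argument vanishes at φ = 3/7, a logarithmic branch point, modulus 3/7.
The radius of convergence is the smallest modulus among the singular points: 3/7.
List the singular points by increasing real part (a conjugate pair: the negative imaginary part first).


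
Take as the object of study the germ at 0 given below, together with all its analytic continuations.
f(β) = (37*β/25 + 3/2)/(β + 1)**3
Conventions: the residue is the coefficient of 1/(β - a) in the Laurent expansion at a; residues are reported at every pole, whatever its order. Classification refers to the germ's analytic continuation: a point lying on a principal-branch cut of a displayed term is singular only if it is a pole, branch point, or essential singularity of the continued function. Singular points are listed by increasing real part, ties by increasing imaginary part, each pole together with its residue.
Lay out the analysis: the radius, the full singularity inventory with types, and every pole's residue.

Denominator factor (β + 1)^3: pole of order 3 at -1, modulus 1.
The radius of convergence is the smallest modulus among the singular points: 1.
At the order-3 pole -1 set g(β) = (β - (-1))^3*f(β) = 37*β/25 + 3/2.
Order-3 pole: residue = g''(a)/2; g''(-1) = 0, so the residue is 0.

Radius of convergence at 0: 1.
At -1: a pole of order 3; residue 0.


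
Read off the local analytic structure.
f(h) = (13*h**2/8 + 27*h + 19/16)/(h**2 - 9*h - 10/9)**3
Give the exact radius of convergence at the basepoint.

The radius of convergence is -9/2 + (1/6)*sqrt(769).

Denominator factor (h**2 - 9*h - 10/9)^3: discriminant 769/9, real irrational roots 9/2 + (1/6)*sqrt(769) and 9/2 - (1/6)*sqrt(769); poles of order 3, moduli 9/2 + (1/6)*sqrt(769) and -9/2 + (1/6)*sqrt(769).
The radius of convergence is the smallest modulus among the singular points: -9/2 + (1/6)*sqrt(769).


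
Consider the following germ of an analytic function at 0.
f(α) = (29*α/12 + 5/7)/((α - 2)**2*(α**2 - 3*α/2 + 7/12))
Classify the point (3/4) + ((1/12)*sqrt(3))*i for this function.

The point is a pole of order 1.

The denominator factor α**2 - 3*α/2 + 7/12 vanishes at (3/4) + ((1/12)*sqrt(3))*i and appears to the power 1; the numerator there equals (283/112) + ((29/144)*sqrt(3))*i, nonzero, and no other factor vanishes.
Hence a pole whose order is the multiplicity, 1.


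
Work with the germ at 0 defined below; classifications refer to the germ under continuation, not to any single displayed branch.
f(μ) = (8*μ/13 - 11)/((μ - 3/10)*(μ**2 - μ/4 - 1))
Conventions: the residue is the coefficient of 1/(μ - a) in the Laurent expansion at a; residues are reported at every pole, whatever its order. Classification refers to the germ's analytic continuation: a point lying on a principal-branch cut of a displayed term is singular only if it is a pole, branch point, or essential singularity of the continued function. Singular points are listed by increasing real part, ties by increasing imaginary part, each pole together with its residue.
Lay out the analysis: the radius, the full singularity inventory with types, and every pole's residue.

Radius of convergence at 0: 3/10.
At 1/8 - (1/8)*sqrt(65): a pole of order 1; residue -14060/2561 + (2676/33293)*sqrt(65).
At 3/10: a pole of order 1; residue 28120/2561.
At 1/8 + (1/8)*sqrt(65): a pole of order 1; residue -14060/2561 - (2676/33293)*sqrt(65).

Denominator factor (μ**2 - μ/4 - 1): discriminant 65/16, real irrational roots 1/8 + (1/8)*sqrt(65) and 1/8 - (1/8)*sqrt(65); poles of order 1, moduli 1/8 + (1/8)*sqrt(65) and -1/8 + (1/8)*sqrt(65).
Denominator factor (μ - 3/10): pole of order 1 at 3/10, modulus 3/10.
The radius of convergence is the smallest modulus among the singular points: 3/10.
The factor μ**2 - μ/4 - 1 splits as (μ - a)(μ - a') with a = 1/8 - (1/8)*sqrt(65), a' = 1/8 + (1/8)*sqrt(65). At the order-1 pole a set g(μ) = (μ - a)*f(μ) = [(8*μ/13 - 11)/(μ - 3/10)] / (μ - a').
Simple pole: residue = g(a) at a = 1/8 - (1/8)*sqrt(65), which is -14060/2561 + (2676/33293)*sqrt(65).
At the order-1 pole 3/10 set g(μ) = (μ - (3/10))*f(μ) = (8*μ/13 - 11)/(μ**2 - μ/4 - 1).
Simple pole: residue = g(a) at a = 3/10, which is 28120/2561.
The factor μ**2 - μ/4 - 1 splits as (μ - a)(μ - a') with a = 1/8 + (1/8)*sqrt(65), a' = 1/8 - (1/8)*sqrt(65). At the order-1 pole a set g(μ) = (μ - a)*f(μ) = [(8*μ/13 - 11)/(μ - 3/10)] / (μ - a').
Simple pole: residue = g(a) at a = 1/8 + (1/8)*sqrt(65), which is -14060/2561 - (2676/33293)*sqrt(65).
List the singular points by increasing real part (a conjugate pair: the negative imaginary part first).


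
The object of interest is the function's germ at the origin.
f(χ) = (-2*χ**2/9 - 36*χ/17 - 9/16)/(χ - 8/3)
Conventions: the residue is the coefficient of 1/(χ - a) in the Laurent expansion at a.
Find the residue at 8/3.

At the order-1 pole 8/3 set g(χ) = (χ - (8/3))*f(χ) = -2*χ**2/9 - 36*χ/17 - 9/16.
Simple pole: residue = g(a) at a = 8/3, which is -171625/22032.

The residue is -171625/22032.


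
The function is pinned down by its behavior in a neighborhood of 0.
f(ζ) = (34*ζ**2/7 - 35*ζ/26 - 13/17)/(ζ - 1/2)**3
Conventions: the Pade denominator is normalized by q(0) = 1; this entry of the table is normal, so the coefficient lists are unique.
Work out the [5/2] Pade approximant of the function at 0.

The Pade approximant has numerator coefficients [104/17, 439992353900/20164614821, 70539970320/141152303747, 84647964384/141152303747, 84647964384/141152303747, 56431976256/141152303747]; denominator coefficients [1, -382636846/91242601, 402853540/91242601].

Taylor coefficients needed (expand at 0): a_0 = 104/17, a_1 = 10492/221, a_2 = 266984/1547, a_3 = 796288/1547, a_4 = 2161472/1547, a_5 = 5549248/1547, a_6 = 13728128/1547, a_7 = 4724224/221.
Write the denominator as Q(ζ) = 1 + q1*ζ + q2*ζ^2. Requiring Q*f - P = O(ζ^8) with deg P <= 5 kills the coefficients of ζ^6..ζ^7 in Q*f:
  ζ^6: a_6 + q1*a_5 + q2*a_4 = 0, i.e. 13728128/1547 + (5549248/1547)*q1 + (2161472/1547)*q2 = 0.
  ζ^7: a_7 + q1*a_6 + q2*a_5 = 0, i.e. 4724224/221 + (13728128/1547)*q1 + (5549248/1547)*q2 = 0.
Solving this linear system: q1 = -382636846/91242601, q2 = 402853540/91242601.
The numerator is Q*f truncated at degree 5: P0 = a_0 = 104/17; P1 = a_1 + q1*a_0 = 439992353900/20164614821; P2 = a_2 + q1*a_1 + q2*a_0 = 70539970320/141152303747; P3 = a_3 + q1*a_2 + q2*a_1 = 84647964384/141152303747; P4 = a_4 + q1*a_3 + q2*a_2 = 84647964384/141152303747; P5 = a_5 + q1*a_4 + q2*a_3 = 56431976256/141152303747.


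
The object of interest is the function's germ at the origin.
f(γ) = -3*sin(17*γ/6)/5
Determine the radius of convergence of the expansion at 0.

The factor sin(17*γ/6) is entire and contributes no finite singular point.
The polynomial part has no poles.
No finite singular points: the Taylor series at 0 converges everywhere.

The radius of convergence is infinite.


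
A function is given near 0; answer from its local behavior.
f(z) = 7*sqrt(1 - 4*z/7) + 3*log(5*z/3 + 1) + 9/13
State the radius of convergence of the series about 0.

The radius of convergence is 3/5.

Branch term (3)*log(1 - z/(-3/5)): its argument vanishes at z = -3/5, a logarithmic branch point, modulus 3/5.
Branch term (7)*sqrt(1 - z/(7/4)): its argument vanishes at z = 7/4, a square-root branch point, modulus 7/4.
The radius of convergence is the smallest modulus among the singular points: 3/5.


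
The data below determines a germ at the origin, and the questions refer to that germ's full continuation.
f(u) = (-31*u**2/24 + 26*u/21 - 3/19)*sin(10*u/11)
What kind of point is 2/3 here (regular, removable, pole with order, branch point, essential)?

There is no denominator, hence no pole anywhere.
The factor sin(10*u/11) is entire.
So the germ continues analytically to 2/3.

The point is a regular point.


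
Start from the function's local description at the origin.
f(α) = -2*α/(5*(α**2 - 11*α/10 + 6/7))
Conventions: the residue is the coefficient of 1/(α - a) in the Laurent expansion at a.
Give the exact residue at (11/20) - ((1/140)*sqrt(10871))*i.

The factor α**2 - 11*α/10 + 6/7 splits as (α - a)(α - a') with a = (11/20) - ((1/140)*sqrt(10871))*i, a' = (11/20) + ((1/140)*sqrt(10871))*i. At the order-1 pole a set g(α) = (α - a)*f(α) = [-2*α/5] / (α - a').
Simple pole: residue = g(a) at a = (11/20) - ((1/140)*sqrt(10871))*i, which is (-1/5) - ((11/7765)*sqrt(10871))*i.

The residue is (-1/5) - ((11/7765)*sqrt(10871))*i.


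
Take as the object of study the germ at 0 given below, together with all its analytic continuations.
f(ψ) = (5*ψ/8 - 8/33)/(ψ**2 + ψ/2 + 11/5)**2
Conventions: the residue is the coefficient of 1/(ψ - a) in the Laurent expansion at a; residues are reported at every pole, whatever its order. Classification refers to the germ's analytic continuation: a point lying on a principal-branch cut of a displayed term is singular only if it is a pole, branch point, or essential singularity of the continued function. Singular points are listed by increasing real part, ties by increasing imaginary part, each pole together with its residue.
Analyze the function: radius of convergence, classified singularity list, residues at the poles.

Radius of convergence at 0: (1/5)*sqrt(55).
At (-1/4) - ((3/20)*sqrt(95))*i: a pole of order 2; residue -((2105/643302)*sqrt(95))*i.
At (-1/4) + ((3/20)*sqrt(95))*i: a pole of order 2; residue ((2105/643302)*sqrt(95))*i.

Denominator factor (ψ**2 + ψ/2 + 11/5)^2: discriminant -171/20, complex-conjugate roots (-1/4) + ((3/20)*sqrt(95))*i and (-1/4) - ((3/20)*sqrt(95))*i; poles of order 2, moduli (1/5)*sqrt(55) and (1/5)*sqrt(55).
The radius of convergence is the smallest modulus among the singular points: (1/5)*sqrt(55).
The factor ψ**2 + ψ/2 + 11/5 splits as (ψ - a)(ψ - a') with a = (-1/4) - ((3/20)*sqrt(95))*i, a' = (-1/4) + ((3/20)*sqrt(95))*i. At the order-2 pole a set g(ψ) = (ψ - a)^2*f(ψ) = [5*ψ/8 - 8/33] / (ψ - a')^2.
Order-2 pole: residue = g'(a); g'((-1/4) - ((3/20)*sqrt(95))*i) = -((2105/643302)*sqrt(95))*i, so the residue is -((2105/643302)*sqrt(95))*i.
The factor ψ**2 + ψ/2 + 11/5 splits as (ψ - a)(ψ - a') with a = (-1/4) + ((3/20)*sqrt(95))*i, a' = (-1/4) - ((3/20)*sqrt(95))*i. At the order-2 pole a set g(ψ) = (ψ - a)^2*f(ψ) = [5*ψ/8 - 8/33] / (ψ - a')^2.
Order-2 pole: residue = g'(a); g'((-1/4) + ((3/20)*sqrt(95))*i) = ((2105/643302)*sqrt(95))*i, so the residue is ((2105/643302)*sqrt(95))*i.
List the singular points by increasing real part (a conjugate pair: the negative imaginary part first).


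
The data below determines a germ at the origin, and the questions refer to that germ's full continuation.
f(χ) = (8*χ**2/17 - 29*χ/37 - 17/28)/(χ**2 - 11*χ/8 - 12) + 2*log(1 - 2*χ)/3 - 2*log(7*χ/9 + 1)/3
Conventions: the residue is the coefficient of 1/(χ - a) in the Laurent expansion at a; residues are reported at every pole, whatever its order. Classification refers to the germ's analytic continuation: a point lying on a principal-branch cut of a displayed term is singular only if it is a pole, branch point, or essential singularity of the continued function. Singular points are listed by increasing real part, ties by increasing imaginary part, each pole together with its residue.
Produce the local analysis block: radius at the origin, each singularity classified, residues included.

Radius of convergence at 0: 1/2.
At 11/16 - (1/16)*sqrt(3193): a pole of order 1; residue -43/629 - (174215/14058779)*sqrt(3193).
At -9/7: a logarithmic branch point.
At 1/2: a logarithmic branch point.
At 11/16 + (1/16)*sqrt(3193): a pole of order 1; residue -43/629 + (174215/14058779)*sqrt(3193).

Denominator factor (χ**2 - 11*χ/8 - 12): discriminant 3193/64, real irrational roots 11/16 + (1/16)*sqrt(3193) and 11/16 - (1/16)*sqrt(3193); poles of order 1, moduli 11/16 + (1/16)*sqrt(3193) and -11/16 + (1/16)*sqrt(3193).
Branch term (-2/3)*log(1 - χ/(-9/7)): its argument vanishes at χ = -9/7, a logarithmic branch point, modulus 9/7.
Branch term (2/3)*log(1 - χ/(1/2)): its argument vanishes at χ = 1/2, a logarithmic branch point, modulus 1/2.
The radius of convergence is the smallest modulus among the singular points: 1/2.
The branch terms are analytic at 11/16 - (1/16)*sqrt(3193) and contribute nothing to the residue; only the rational part matters.
The factor χ**2 - 11*χ/8 - 12 splits as (χ - a)(χ - a') with a = 11/16 - (1/16)*sqrt(3193), a' = 11/16 + (1/16)*sqrt(3193). At the order-1 pole a set g(χ) = (χ - a)*(rational part) = [8*χ**2/17 - 29*χ/37 - 17/28] / (χ - a').
Simple pole: residue = g(a) at a = 11/16 - (1/16)*sqrt(3193), which is -43/629 - (174215/14058779)*sqrt(3193).
The branch terms are analytic at 11/16 + (1/16)*sqrt(3193) and contribute nothing to the residue; only the rational part matters.
The factor χ**2 - 11*χ/8 - 12 splits as (χ - a)(χ - a') with a = 11/16 + (1/16)*sqrt(3193), a' = 11/16 - (1/16)*sqrt(3193). At the order-1 pole a set g(χ) = (χ - a)*(rational part) = [8*χ**2/17 - 29*χ/37 - 17/28] / (χ - a').
Simple pole: residue = g(a) at a = 11/16 + (1/16)*sqrt(3193), which is -43/629 + (174215/14058779)*sqrt(3193).
List the singular points by increasing real part (a conjugate pair: the negative imaginary part first).


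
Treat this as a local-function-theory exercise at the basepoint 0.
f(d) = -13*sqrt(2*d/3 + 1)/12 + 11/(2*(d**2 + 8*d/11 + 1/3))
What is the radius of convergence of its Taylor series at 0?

Denominator factor (d**2 + 8*d/11 + 1/3): discriminant -292/363, complex-conjugate roots (-4/11) + ((1/33)*sqrt(219))*i and (-4/11) - ((1/33)*sqrt(219))*i; poles of order 1, moduli (1/3)*sqrt(3) and (1/3)*sqrt(3).
Branch term (-13/12)*sqrt(1 - d/(-3/2)): its argument vanishes at d = -3/2, a square-root branch point, modulus 3/2.
The radius of convergence is the smallest modulus among the singular points: (1/3)*sqrt(3).

The radius of convergence is (1/3)*sqrt(3).


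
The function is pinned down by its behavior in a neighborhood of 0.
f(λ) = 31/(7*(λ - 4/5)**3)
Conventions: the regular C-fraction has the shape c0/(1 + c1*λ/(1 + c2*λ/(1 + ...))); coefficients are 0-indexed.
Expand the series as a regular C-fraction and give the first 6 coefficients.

The regular C-fraction coefficients are [-3875/448, -15/4, 5/4, -5/6, 5/24, -5/8].

Taylor coefficients (expand at 0): a_0 = -3875/448, a_1 = -58125/1792, a_2 = -290625/3584, a_3 = -2421875/14336, a_4 = -36328125/114688, a_5 = -36328125/65536.
c0 = a_0 = -3875/448. Peel one level at a time: if S = 1 + c*λ/S' with S'(0) = 1, then c is the λ-coefficient of S and S' = c*λ/(S - 1).
S_1 = c0/f = 1 + (-15/4)*λ + (75/16)*λ^2 + ...; c1 = -15/4.
S_2 = c1*λ/(S_1 - 1) = 1 + (5/4)*λ + (25/24)*λ^2 + ...; c2 = 5/4.
S_3 = c2*λ/(S_2 - 1) = 1 + (-5/6)*λ + (25/144)*λ^2 + ...; c3 = -5/6.
S_4 = c3*λ/(S_3 - 1) = 1 + (5/24)*λ + (25/192)*λ^2 + ...; c4 = 5/24.
S_5 = c4*λ/(S_4 - 1) = 1 + (-5/8)*λ + ...; c5 = -5/8.


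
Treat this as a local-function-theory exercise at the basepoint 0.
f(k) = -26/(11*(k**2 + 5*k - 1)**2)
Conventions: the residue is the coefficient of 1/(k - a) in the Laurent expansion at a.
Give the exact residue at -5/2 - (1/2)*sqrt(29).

The residue is -(52/9251)*sqrt(29).

The factor k**2 + 5*k - 1 splits as (k - a)(k - a') with a = -5/2 - (1/2)*sqrt(29), a' = -5/2 + (1/2)*sqrt(29). At the order-2 pole a set g(k) = (k - a)^2*f(k) = [-26/11] / (k - a')^2.
Order-2 pole: residue = g'(a); g'(-5/2 - (1/2)*sqrt(29)) = -(52/9251)*sqrt(29), so the residue is -(52/9251)*sqrt(29).


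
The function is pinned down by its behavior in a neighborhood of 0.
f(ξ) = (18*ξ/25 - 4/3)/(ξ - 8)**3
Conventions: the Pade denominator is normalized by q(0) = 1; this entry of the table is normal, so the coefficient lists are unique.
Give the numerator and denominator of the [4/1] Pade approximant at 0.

The Pade approximant has numerator coefficients [1/384, -211/225600, -1923/9625600, -1501/57753600, -4081/1848115200]; denominator coefficients [1, -73/376].

Taylor coefficients needed (expand at 0): a_0 = 1/384, a_1 = -11/25600, a_2 = -29/102400, a_3 = -199/2457600, a_4 = -47/2621440, a_5 = -73/20971520.
Write the denominator as Q(ξ) = 1 + q1*ξ. Requiring Q*f - P = O(ξ^6) with deg P <= 4 kills the coefficients of ξ^5..ξ^5 in Q*f:
  ξ^5: a_5 + q1*a_4 = 0, i.e. -73/20971520 + (-47/2621440)*q1 = 0.
Solving this linear system: q1 = -73/376.
The numerator is Q*f truncated at degree 4: P0 = a_0 = 1/384; P1 = a_1 + q1*a_0 = -211/225600; P2 = a_2 + q1*a_1 = -1923/9625600; P3 = a_3 + q1*a_2 = -1501/57753600; P4 = a_4 + q1*a_3 = -4081/1848115200.


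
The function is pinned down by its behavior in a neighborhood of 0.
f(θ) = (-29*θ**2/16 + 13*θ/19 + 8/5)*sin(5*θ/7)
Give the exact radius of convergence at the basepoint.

The radius of convergence is infinite.

The factor sin(5*θ/7) is entire and contributes no finite singular point.
The polynomial part has no poles.
No finite singular points: the Taylor series at 0 converges everywhere.


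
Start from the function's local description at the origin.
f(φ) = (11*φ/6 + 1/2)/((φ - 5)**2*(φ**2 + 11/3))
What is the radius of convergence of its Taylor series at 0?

Denominator factor (φ - 5)^2: pole of order 2 at 5, modulus 5.
Denominator factor (φ**2 + 11/3): discriminant -44/3, complex-conjugate roots ((1/3)*sqrt(33))*i and -((1/3)*sqrt(33))*i; poles of order 1, moduli (1/3)*sqrt(33) and (1/3)*sqrt(33).
The radius of convergence is the smallest modulus among the singular points: (1/3)*sqrt(33).

The radius of convergence is (1/3)*sqrt(33).


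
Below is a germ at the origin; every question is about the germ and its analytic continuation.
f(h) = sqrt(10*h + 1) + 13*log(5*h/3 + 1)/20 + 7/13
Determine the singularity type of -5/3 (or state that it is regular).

There is no denominator, hence no pole anywhere.
Branch term sqrt(1 - h/(-1/10)): argument at -5/3 is -47/3, nonzero, so -5/3 is not its branch point (a point on a principal cut is still regular for the continued germ).
Branch term log(1 - h/(-3/5)): argument at -5/3 is -16/9, nonzero, so -5/3 is not its branch point (a point on a principal cut is still regular for the continued germ).
So the germ continues analytically to -5/3.

The point is a regular point.


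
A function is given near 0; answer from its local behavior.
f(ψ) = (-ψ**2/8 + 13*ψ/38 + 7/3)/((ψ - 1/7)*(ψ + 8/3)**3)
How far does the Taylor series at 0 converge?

Denominator factor (ψ + 8/3)^3: pole of order 3 at -8/3, modulus 8/3.
Denominator factor (ψ - 1/7): pole of order 1 at 1/7, modulus 1/7.
The radius of convergence is the smallest modulus among the singular points: 1/7.

The radius of convergence is 1/7.


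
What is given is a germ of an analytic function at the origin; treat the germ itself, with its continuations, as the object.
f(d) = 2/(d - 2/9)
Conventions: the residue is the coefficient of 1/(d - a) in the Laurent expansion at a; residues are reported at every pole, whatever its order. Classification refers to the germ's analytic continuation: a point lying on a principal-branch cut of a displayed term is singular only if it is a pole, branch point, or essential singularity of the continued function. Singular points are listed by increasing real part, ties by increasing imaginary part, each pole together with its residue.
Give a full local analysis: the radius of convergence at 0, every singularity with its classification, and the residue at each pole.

Denominator factor (d - 2/9): pole of order 1 at 2/9, modulus 2/9.
The radius of convergence is the smallest modulus among the singular points: 2/9.
At the order-1 pole 2/9 set g(d) = (d - (2/9))*f(d) = 2.
Simple pole: residue = g(a) at a = 2/9, which is 2.

Radius of convergence at 0: 2/9.
At 2/9: a pole of order 1; residue 2.
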